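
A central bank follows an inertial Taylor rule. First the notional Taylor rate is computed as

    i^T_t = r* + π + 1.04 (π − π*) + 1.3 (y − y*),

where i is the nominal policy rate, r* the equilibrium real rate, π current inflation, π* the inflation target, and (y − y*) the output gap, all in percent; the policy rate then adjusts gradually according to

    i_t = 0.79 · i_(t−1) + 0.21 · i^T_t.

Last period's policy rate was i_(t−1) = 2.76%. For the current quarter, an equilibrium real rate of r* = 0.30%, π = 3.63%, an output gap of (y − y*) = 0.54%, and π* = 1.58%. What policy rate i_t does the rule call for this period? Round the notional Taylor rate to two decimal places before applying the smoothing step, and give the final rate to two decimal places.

3.60%

i^T_t = 0.30 + 3.63 + 1.04 × (3.63 − 1.58) + 1.3 × 0.54
   = 0.30 + 3.63 + 2.132 + 0.702 = 6.76
i_t = 0.79 × 2.76 + 0.21 × 6.76 = 2.1804 + 1.4196 = 3.60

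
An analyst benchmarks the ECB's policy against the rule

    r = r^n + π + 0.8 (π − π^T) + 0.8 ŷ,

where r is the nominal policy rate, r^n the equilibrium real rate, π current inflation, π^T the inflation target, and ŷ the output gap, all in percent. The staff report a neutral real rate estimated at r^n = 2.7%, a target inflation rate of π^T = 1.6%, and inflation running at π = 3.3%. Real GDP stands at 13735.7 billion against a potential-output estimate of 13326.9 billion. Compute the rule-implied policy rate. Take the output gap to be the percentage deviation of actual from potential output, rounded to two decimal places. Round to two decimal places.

Output gap = 100 × (13735.7 − 13326.9) / 13326.9 = 3.07%.
r = 2.70 + 3.30 + 0.8 × (3.30 − 1.60) + 0.8 × 3.07
   = 2.70 + 3.3 + 1.36 + 2.456 = 9.82

9.82%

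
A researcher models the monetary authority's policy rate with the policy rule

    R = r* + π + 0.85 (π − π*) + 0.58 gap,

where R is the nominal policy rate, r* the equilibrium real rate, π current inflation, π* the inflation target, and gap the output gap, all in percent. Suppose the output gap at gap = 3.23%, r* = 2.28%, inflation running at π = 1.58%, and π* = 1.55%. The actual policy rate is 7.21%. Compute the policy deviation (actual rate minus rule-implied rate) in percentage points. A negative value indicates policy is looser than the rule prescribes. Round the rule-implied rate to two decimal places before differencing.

R = 2.28 + 1.58 + 0.85 × (1.58 − 1.55) + 0.58 × 3.23
   = 2.28 + 1.58 + 0.0255 + 1.8734 = 5.76
Deviation = 7.21 − 5.76 = 1.45 pp.

1.45 pp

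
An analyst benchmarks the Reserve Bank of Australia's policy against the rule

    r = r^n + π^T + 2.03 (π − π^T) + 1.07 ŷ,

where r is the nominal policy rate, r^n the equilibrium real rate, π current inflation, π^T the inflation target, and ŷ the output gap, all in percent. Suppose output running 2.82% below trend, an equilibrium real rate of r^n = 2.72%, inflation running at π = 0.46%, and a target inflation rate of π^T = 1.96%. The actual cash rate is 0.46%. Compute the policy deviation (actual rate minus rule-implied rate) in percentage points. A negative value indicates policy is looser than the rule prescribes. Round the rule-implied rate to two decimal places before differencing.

1.84 pp

Output 2.82% below potential → ŷ = -2.82.
r = 2.72 + 1.96 + 2.03 × (0.46 − 1.96) + 1.07 × (-2.82)
   = 2.72 + 1.96 − 3.045 − 3.0174 = -1.38
Deviation = 0.46 − (-1.38) = 1.84 pp.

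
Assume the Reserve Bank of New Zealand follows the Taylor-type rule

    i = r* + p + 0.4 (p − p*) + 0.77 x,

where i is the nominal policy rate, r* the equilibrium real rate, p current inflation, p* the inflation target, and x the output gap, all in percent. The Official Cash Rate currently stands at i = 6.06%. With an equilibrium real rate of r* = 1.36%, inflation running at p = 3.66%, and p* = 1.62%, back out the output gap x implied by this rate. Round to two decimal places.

0.29%

0.77 x = 6.06 − 1.36 − 3.66 − 0.4 × (3.66 − 1.62) = 0.224
x = 0.224 / 0.77 = 0.29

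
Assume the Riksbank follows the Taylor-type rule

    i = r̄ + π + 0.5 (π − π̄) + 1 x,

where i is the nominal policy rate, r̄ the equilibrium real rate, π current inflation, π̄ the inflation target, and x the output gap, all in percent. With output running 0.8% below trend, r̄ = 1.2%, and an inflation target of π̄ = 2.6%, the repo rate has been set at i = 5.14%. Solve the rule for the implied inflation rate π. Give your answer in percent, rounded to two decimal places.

Output 0.8% below potential → x = -0.8.
Collecting π: i = r̄ + (1 + 0.5) π − 0.5 π̄ + 1 x
1.5 π = 5.14 − 1.2 + 0.5 × 2.6 − 1 × (-0.8) = 6.04
π = 6.04 / 1.5 = 4.03

4.03%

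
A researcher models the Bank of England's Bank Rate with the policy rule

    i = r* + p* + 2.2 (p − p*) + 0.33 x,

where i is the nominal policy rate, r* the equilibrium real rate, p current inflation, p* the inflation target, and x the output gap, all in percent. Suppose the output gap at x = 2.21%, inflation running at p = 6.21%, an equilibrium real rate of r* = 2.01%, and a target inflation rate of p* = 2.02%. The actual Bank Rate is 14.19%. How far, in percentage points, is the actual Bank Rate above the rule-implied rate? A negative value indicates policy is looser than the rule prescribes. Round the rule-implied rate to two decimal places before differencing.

i = 2.01 + 2.02 + 2.2 × (6.21 − 2.02) + 0.33 × 2.21
   = 2.01 + 2.02 + 9.218 + 0.7293 = 13.98
Deviation = 14.19 − 13.98 = 0.21 pp.

0.21 pp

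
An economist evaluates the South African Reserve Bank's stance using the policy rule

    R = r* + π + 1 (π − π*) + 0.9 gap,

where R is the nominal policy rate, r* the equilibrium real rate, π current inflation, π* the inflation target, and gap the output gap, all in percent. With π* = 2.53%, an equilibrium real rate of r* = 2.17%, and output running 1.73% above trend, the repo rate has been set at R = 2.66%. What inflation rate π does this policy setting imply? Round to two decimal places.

Output 1.73% above potential → gap = 1.73.
Collecting π: R = r* + (1 + 1) π − 1 π* + 0.9 gap
2 π = 2.66 − 2.17 + 1 × 2.53 − 0.9 × 1.73 = 1.463
π = 1.463 / 2 = 0.73

0.73%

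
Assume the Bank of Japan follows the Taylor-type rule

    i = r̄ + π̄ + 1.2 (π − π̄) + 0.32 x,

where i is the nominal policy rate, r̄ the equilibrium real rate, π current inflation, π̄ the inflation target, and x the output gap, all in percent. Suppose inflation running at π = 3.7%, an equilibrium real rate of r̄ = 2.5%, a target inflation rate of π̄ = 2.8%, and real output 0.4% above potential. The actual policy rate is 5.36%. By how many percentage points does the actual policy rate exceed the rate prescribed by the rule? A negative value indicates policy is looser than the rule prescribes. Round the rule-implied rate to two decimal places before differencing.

Output 0.4% above potential → x = 0.4.
i = 2.5 + 2.8 + 1.2 × (3.7 − 2.8) + 0.32 × 0.4
   = 2.5 + 2.8 + 1.08 + 0.128 = 6.51
Deviation = 5.36 − 6.51 = -1.15 pp.

-1.15 pp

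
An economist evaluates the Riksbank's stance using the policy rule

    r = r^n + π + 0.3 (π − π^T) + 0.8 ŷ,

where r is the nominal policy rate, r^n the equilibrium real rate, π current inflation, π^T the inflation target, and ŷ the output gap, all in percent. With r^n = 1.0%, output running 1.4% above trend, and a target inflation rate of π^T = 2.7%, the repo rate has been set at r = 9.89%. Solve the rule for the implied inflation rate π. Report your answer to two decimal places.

6.60%

Output 1.4% above potential → ŷ = 1.4.
Collecting π: r = r^n + (1 + 0.3) π − 0.3 π^T + 0.8 ŷ
1.3 π = 9.89 − 1.0 + 0.3 × 2.7 − 0.8 × 1.4 = 8.58
π = 8.58 / 1.3 = 6.60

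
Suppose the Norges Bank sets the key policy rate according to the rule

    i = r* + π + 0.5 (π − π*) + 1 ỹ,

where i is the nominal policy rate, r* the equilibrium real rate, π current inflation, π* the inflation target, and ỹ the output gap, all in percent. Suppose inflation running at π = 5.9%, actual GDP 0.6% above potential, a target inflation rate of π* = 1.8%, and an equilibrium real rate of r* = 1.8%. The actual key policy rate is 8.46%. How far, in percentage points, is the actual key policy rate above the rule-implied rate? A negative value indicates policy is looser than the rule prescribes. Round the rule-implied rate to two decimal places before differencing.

-1.89 pp

Output 0.6% above potential → ỹ = 0.6.
i = 1.8 + 5.9 + 0.5 × (5.9 − 1.8) + 1 × 0.6
   = 1.8 + 5.9 + 2.05 + 0.6 = 10.35
Deviation = 8.46 − 10.35 = -1.89 pp.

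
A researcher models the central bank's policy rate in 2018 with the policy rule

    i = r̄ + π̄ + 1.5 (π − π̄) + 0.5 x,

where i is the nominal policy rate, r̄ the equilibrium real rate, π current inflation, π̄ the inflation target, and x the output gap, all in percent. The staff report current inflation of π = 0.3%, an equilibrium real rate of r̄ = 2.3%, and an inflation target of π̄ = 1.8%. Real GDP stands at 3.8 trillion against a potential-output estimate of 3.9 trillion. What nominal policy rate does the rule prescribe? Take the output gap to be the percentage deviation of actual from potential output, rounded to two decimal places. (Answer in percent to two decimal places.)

Output gap = 100 × (3.8 − 3.9) / 3.9 = -2.56%.
i = 2.30 + 1.80 + 1.5 × (0.30 − 1.80) + 0.5 × (-2.56)
   = 2.30 + 1.8 − 2.25 − 1.28 = 0.57

0.57%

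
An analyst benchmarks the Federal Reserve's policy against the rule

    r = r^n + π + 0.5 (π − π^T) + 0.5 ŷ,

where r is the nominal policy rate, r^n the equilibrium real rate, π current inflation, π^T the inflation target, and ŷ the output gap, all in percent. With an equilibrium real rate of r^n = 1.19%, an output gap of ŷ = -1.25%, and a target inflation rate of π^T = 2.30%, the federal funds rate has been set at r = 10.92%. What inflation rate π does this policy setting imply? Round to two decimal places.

Collecting π: r = r^n + (1 + 0.5) π − 0.5 π^T + 0.5 ŷ
1.5 π = 10.92 − 1.19 + 0.5 × 2.30 − 0.5 × (-1.25) = 11.505
π = 11.505 / 1.5 = 7.67

7.67%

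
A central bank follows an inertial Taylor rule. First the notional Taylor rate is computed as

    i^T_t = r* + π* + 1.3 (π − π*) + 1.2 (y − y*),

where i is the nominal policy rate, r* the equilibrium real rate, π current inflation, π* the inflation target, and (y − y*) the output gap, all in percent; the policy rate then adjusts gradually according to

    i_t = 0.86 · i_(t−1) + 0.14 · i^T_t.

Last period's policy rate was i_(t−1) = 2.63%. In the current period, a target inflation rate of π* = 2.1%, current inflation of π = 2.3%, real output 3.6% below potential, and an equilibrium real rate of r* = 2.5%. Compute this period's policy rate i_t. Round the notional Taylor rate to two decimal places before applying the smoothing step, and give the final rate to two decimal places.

Output 3.6% below potential → (y − y*) = -3.6.
i^T_t = 2.5 + 2.1 + 1.3 × (2.3 − 2.1) + 1.2 × (-3.6)
   = 2.5 + 2.1 + 0.26 − 4.32 = 0.54
i_t = 0.86 × 2.63 + 0.14 × 0.54 = 2.2618 + 0.0756 = 2.34

2.34%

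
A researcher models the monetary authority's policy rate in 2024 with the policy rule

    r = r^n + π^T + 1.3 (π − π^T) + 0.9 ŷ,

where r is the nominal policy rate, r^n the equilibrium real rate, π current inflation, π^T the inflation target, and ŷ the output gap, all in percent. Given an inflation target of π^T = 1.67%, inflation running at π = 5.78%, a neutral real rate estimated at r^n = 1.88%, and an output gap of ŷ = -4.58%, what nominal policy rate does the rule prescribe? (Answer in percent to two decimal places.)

4.77%

r = 1.88 + 1.67 + 1.3 × (5.78 − 1.67) + 0.9 × (-4.58)
   = 1.88 + 1.67 + 5.343 − 4.122 = 4.77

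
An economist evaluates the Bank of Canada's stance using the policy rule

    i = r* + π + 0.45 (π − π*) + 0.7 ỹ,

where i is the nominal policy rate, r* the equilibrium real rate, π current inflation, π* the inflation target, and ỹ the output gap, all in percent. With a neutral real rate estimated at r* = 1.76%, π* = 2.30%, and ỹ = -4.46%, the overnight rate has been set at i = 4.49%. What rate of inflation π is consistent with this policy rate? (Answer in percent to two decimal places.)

4.75%

Collecting π: i = r* + (1 + 0.45) π − 0.45 π* + 0.7 ỹ
1.45 π = 4.49 − 1.76 + 0.45 × 2.30 − 0.7 × (-4.46) = 6.887
π = 6.887 / 1.45 = 4.75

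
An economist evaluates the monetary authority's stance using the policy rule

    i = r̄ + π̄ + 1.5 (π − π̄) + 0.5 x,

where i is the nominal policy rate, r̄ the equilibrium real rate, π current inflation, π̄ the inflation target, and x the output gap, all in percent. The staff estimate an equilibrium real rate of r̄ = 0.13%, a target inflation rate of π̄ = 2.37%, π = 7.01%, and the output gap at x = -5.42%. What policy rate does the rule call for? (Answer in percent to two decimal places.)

6.75%

i = 0.13 + 2.37 + 1.5 × (7.01 − 2.37) + 0.5 × (-5.42)
   = 0.13 + 2.37 + 6.96 − 2.71 = 6.75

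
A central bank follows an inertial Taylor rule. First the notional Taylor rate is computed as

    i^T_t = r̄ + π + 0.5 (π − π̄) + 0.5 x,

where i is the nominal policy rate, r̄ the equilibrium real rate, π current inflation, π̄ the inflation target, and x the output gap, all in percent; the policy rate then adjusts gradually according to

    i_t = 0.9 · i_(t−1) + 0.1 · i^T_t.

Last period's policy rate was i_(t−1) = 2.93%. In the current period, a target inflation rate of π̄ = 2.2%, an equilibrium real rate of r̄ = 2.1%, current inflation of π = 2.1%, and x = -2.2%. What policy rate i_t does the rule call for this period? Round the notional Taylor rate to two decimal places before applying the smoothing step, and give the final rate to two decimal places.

i^T_t = 2.1 + 2.1 + 0.5 × (2.1 − 2.2) + 0.5 × (-2.2)
   = 2.1 + 2.1 − 0.05 − 1.1 = 3.05
i_t = 0.9 × 2.93 + 0.1 × 3.05 = 2.637 + 0.305 = 2.94

2.94%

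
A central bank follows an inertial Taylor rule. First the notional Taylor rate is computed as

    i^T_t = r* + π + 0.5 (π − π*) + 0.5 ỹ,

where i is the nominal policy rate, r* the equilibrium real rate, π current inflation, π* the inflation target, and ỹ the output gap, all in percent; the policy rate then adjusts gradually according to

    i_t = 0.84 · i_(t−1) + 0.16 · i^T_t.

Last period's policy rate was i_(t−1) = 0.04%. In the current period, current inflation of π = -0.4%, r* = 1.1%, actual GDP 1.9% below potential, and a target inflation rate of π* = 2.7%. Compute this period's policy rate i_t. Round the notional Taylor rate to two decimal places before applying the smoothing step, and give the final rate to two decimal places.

-0.25%

Output 1.9% below potential → ỹ = -1.9.
i^T_t = 1.1 + (-0.4) + 0.5 × (-0.4 − 2.7) + 0.5 × (-1.9)
   = 1.1 − 0.4 − 1.55 − 0.95 = -1.80
i_t = 0.84 × 0.04 + 0.16 × (-1.80) = 0.0336 − 0.288 = -0.25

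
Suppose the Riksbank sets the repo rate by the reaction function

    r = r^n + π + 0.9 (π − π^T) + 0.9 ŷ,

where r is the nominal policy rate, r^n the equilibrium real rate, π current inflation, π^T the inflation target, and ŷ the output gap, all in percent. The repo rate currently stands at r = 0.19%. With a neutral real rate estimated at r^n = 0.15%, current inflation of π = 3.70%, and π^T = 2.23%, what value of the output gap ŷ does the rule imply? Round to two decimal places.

0.9 ŷ = 0.19 − 0.15 − 3.70 − 0.9 × (3.70 − 2.23) = -4.983
ŷ = -4.983 / 0.9 = -5.54

-5.54%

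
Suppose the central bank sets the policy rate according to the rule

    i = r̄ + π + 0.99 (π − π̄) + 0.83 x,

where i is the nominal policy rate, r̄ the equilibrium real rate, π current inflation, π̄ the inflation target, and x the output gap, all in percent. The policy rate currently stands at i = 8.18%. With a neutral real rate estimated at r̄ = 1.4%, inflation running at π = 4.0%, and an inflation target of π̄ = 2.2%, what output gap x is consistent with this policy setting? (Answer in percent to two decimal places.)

0.83 x = 8.18 − 1.4 − 4.0 − 0.99 × (4.0 − 2.2) = 0.998
x = 0.998 / 0.83 = 1.20

1.20%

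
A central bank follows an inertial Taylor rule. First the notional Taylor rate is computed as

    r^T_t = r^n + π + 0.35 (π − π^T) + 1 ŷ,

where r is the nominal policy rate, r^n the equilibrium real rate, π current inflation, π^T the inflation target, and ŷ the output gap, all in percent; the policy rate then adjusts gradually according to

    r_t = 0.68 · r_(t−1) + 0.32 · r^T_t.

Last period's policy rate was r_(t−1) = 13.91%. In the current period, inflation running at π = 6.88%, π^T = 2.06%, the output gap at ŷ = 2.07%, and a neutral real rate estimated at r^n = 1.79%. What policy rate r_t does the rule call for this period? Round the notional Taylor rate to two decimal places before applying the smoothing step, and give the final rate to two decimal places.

r^T_t = 1.79 + 6.88 + 0.35 × (6.88 − 2.06) + 1 × 2.07
   = 1.79 + 6.88 + 1.687 + 2.07 = 12.43
r_t = 0.68 × 13.91 + 0.32 × 12.43 = 9.4588 + 3.9776 = 13.44

13.44%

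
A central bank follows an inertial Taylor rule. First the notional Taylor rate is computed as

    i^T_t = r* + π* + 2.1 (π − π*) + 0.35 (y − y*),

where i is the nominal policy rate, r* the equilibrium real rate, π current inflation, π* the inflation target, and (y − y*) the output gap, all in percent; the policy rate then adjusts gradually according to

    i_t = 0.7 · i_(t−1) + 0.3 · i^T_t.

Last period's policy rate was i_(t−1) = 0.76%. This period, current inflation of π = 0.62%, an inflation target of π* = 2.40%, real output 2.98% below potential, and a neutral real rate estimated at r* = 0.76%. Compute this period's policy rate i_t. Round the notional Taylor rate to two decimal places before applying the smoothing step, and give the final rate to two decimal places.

Output 2.98% below potential → (y − y*) = -2.98.
i^T_t = 0.76 + 2.40 + 2.1 × (0.62 − 2.40) + 0.35 × (-2.98)
   = 0.76 + 2.4 − 3.738 − 1.043 = -1.62
i_t = 0.7 × 0.76 + 0.3 × (-1.62) = 0.532 − 0.486 = 0.05

0.05%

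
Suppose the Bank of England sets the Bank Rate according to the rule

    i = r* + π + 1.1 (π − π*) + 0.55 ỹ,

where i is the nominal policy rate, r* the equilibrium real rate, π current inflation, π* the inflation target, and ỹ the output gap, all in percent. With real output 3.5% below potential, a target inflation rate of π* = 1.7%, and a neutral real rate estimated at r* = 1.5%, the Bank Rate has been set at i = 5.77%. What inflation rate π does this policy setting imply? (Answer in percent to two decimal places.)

3.84%

Output 3.5% below potential → ỹ = -3.5.
Collecting π: i = r* + (1 + 1.1) π − 1.1 π* + 0.55 ỹ
2.1 π = 5.77 − 1.5 + 1.1 × 1.7 − 0.55 × (-3.5) = 8.065
π = 8.065 / 2.1 = 3.84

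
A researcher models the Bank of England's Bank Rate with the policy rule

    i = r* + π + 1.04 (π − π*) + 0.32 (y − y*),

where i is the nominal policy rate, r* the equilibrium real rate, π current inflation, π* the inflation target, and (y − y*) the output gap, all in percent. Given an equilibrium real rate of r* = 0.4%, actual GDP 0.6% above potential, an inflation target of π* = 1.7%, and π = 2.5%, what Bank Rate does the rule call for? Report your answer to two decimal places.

Output 0.6% above potential → (y − y*) = 0.6.
i = 0.4 + 2.5 + 1.04 × (2.5 − 1.7) + 0.32 × 0.6
   = 0.4 + 2.5 + 0.832 + 0.192 = 3.92

3.92%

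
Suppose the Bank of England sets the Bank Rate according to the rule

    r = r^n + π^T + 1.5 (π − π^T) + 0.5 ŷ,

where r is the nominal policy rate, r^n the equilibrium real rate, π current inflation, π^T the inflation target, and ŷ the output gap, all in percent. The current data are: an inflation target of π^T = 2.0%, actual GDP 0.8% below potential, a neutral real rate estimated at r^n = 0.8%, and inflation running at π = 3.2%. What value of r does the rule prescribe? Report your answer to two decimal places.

Output 0.8% below potential → ŷ = -0.8.
r = 0.8 + 2.0 + 1.5 × (3.2 − 2.0) + 0.5 × (-0.8)
   = 0.8 + 2 + 1.8 − 0.4 = 4.20

4.20%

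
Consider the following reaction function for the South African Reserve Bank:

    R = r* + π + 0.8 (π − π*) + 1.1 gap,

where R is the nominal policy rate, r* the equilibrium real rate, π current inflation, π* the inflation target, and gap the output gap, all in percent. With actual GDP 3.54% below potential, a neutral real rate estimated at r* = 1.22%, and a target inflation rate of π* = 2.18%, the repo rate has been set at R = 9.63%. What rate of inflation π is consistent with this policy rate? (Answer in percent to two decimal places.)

Output 3.54% below potential → gap = -3.54.
Collecting π: R = r* + (1 + 0.8) π − 0.8 π* + 1.1 gap
1.8 π = 9.63 − 1.22 + 0.8 × 2.18 − 1.1 × (-3.54) = 14.048
π = 14.048 / 1.8 = 7.80

7.80%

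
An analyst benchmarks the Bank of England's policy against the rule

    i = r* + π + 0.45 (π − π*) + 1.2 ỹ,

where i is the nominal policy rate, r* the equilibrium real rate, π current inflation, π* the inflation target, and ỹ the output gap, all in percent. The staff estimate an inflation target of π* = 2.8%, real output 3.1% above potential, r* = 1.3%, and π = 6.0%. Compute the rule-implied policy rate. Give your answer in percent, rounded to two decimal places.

12.46%

Output 3.1% above potential → ỹ = 3.1.
i = 1.3 + 6.0 + 0.45 × (6.0 − 2.8) + 1.2 × 3.1
   = 1.3 + 6 + 1.44 + 3.72 = 12.46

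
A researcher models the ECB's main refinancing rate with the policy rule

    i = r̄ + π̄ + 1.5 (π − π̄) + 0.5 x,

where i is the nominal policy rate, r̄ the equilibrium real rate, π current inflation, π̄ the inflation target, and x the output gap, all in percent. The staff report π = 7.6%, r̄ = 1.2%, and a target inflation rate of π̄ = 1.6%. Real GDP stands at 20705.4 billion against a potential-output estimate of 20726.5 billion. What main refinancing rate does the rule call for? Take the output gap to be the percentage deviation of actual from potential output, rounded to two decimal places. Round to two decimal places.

Output gap = 100 × (20705.4 − 20726.5) / 20726.5 = -0.10%.
i = 1.20 + 1.60 + 1.5 × (7.60 − 1.60) + 0.5 × (-0.10)
   = 1.20 + 1.6 + 9 − 0.05 = 11.75

11.75%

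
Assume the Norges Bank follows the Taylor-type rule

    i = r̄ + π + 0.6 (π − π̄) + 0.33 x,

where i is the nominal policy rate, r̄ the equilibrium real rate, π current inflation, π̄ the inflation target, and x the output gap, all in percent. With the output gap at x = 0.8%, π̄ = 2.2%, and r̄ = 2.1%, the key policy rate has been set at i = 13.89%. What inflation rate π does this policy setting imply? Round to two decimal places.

Collecting π: i = r̄ + (1 + 0.6) π − 0.6 π̄ + 0.33 x
1.6 π = 13.89 − 2.1 + 0.6 × 2.2 − 0.33 × 0.8 = 12.846
π = 12.846 / 1.6 = 8.03

8.03%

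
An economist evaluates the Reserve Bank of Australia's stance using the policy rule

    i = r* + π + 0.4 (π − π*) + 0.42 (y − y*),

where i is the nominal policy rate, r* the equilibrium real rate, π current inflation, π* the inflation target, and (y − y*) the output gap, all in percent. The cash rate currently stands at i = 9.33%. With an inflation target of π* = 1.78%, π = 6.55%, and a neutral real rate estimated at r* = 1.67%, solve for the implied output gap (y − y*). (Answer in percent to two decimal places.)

-1.90%

0.42 (y − y*) = 9.33 − 1.67 − 6.55 − 0.4 × (6.55 − 1.78) = -0.798
(y − y*) = -0.798 / 0.42 = -1.90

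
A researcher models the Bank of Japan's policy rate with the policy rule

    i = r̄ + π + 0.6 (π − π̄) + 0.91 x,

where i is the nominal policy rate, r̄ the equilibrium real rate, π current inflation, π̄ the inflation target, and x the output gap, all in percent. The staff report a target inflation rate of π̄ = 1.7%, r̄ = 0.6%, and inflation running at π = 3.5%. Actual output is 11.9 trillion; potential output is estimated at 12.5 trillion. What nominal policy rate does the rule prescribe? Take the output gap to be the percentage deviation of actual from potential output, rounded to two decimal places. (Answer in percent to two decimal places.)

Output gap = 100 × (11.9 − 12.5) / 12.5 = -4.80%.
i = 0.60 + 3.50 + 0.6 × (3.50 − 1.70) + 0.91 × (-4.80)
   = 0.60 + 3.5 + 1.08 − 4.368 = 0.81

0.81%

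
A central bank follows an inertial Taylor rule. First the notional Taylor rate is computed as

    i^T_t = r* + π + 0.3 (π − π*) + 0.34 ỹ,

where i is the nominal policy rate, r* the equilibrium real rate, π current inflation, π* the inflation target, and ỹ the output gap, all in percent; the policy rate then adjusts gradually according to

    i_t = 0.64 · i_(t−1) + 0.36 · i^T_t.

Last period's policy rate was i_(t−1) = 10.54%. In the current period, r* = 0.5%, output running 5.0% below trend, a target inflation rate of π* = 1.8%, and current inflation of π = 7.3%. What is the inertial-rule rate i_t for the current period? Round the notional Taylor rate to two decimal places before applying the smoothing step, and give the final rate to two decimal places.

Output 5.0% below potential → ỹ = -5.0.
i^T_t = 0.5 + 7.3 + 0.3 × (7.3 − 1.8) + 0.34 × (-5.0)
   = 0.5 + 7.3 + 1.65 − 1.7 = 7.75
i_t = 0.64 × 10.54 + 0.36 × 7.75 = 6.7456 + 2.79 = 9.54

9.54%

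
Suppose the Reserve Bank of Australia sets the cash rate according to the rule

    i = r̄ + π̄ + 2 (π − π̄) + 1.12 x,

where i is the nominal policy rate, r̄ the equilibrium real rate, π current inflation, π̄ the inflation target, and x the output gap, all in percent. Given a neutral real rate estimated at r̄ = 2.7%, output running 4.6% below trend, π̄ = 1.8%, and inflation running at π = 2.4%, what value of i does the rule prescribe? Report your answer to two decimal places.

0.55%

Output 4.6% below potential → x = -4.6.
i = 2.7 + 1.8 + 2 × (2.4 − 1.8) + 1.12 × (-4.6)
   = 2.7 + 1.8 + 1.2 − 5.152 = 0.55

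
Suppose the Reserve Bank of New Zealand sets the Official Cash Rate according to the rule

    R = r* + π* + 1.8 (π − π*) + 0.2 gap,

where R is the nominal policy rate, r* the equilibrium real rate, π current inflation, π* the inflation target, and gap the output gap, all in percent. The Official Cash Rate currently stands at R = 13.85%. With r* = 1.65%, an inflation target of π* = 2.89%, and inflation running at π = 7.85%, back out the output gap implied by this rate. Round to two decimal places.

0.2 gap = 13.85 − 1.65 − 2.89 − 1.8 × (7.85 − 2.89) = 0.382
gap = 0.382 / 0.2 = 1.91

1.91%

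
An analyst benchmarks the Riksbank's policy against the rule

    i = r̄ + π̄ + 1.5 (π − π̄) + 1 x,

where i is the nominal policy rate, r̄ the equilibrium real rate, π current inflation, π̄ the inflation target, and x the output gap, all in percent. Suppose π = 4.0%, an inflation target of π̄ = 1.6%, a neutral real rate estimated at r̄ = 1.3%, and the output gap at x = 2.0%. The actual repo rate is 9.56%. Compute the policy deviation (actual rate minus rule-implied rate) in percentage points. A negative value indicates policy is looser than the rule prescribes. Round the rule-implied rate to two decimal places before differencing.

i = 1.3 + 1.6 + 1.5 × (4.0 − 1.6) + 1 × 2.0
   = 1.3 + 1.6 + 3.6 + 2 = 8.50
Deviation = 9.56 − 8.50 = 1.06 pp.

1.06 pp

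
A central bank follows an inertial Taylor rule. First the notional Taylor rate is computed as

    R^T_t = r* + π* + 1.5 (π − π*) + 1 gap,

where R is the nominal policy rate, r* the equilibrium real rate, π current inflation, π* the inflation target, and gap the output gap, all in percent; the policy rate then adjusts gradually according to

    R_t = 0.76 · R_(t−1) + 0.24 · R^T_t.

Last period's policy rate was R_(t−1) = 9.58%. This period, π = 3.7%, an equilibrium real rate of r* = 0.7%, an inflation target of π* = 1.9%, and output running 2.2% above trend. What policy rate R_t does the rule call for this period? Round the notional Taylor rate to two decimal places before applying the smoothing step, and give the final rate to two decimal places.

9.08%

Output 2.2% above potential → gap = 2.2.
R^T_t = 0.7 + 1.9 + 1.5 × (3.7 − 1.9) + 1 × 2.2
   = 0.7 + 1.9 + 2.7 + 2.2 = 7.50
R_t = 0.76 × 9.58 + 0.24 × 7.50 = 7.2808 + 1.8 = 9.08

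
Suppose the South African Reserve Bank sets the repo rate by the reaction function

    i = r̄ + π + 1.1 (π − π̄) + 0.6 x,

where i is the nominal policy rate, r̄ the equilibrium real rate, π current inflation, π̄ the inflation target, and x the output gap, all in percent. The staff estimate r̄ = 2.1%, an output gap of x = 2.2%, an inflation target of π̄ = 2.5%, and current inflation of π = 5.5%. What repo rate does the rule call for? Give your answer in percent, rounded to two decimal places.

i = 2.1 + 5.5 + 1.1 × (5.5 − 2.5) + 0.6 × 2.2
   = 2.1 + 5.5 + 3.3 + 1.32 = 12.22

12.22%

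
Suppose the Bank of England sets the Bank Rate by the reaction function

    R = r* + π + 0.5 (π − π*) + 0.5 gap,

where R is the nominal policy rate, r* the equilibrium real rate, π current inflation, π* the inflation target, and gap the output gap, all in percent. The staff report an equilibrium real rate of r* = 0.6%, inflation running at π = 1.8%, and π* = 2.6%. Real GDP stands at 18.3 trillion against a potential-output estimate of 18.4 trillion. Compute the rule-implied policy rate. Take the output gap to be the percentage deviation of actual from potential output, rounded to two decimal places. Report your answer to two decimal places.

1.73%

Output gap = 100 × (18.3 − 18.4) / 18.4 = -0.54%.
R = 0.60 + 1.80 + 0.5 × (1.80 − 2.60) + 0.5 × (-0.54)
   = 0.60 + 1.8 − 0.4 − 0.27 = 1.73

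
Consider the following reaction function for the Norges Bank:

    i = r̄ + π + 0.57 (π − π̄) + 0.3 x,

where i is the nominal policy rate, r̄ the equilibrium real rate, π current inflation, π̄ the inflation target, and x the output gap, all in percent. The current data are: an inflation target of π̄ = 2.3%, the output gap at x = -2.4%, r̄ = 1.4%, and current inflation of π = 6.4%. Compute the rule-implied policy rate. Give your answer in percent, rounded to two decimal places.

9.42%

i = 1.4 + 6.4 + 0.57 × (6.4 − 2.3) + 0.3 × (-2.4)
   = 1.4 + 6.4 + 2.337 − 0.72 = 9.42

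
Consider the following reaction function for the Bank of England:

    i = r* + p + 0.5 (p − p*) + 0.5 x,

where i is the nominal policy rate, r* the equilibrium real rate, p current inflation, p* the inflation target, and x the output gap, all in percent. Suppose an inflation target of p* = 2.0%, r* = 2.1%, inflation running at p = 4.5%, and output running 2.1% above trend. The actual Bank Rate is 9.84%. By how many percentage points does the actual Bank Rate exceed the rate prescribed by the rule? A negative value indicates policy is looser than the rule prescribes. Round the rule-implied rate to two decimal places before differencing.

0.94 pp

Output 2.1% above potential → x = 2.1.
i = 2.1 + 4.5 + 0.5 × (4.5 − 2.0) + 0.5 × 2.1
   = 2.1 + 4.5 + 1.25 + 1.05 = 8.90
Deviation = 9.84 − 8.90 = 0.94 pp.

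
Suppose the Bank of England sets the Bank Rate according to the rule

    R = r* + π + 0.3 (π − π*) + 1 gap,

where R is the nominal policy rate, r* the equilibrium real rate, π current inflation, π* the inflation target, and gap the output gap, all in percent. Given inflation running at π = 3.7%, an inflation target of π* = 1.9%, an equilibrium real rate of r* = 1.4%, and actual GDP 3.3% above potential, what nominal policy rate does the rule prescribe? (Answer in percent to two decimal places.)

Output 3.3% above potential → gap = 3.3.
R = 1.4 + 3.7 + 0.3 × (3.7 − 1.9) + 1 × 3.3
   = 1.4 + 3.7 + 0.54 + 3.3 = 8.94

8.94%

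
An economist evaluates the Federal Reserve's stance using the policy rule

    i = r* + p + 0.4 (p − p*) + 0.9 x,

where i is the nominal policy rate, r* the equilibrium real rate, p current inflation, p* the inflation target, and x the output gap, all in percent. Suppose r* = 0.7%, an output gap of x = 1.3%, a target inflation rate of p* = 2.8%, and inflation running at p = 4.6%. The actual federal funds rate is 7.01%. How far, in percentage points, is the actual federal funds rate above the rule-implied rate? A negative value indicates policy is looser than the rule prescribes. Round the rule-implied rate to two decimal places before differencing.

-0.18 pp

i = 0.7 + 4.6 + 0.4 × (4.6 − 2.8) + 0.9 × 1.3
   = 0.7 + 4.6 + 0.72 + 1.17 = 7.19
Deviation = 7.01 − 7.19 = -0.18 pp.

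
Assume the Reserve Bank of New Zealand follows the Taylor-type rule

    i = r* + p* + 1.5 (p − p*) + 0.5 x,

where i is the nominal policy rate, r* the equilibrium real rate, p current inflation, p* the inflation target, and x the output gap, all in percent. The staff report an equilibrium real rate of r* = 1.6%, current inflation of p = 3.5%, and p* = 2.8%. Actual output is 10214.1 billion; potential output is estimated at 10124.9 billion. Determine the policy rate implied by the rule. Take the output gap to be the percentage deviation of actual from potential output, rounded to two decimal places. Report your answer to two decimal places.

Output gap = 100 × (10214.1 − 10124.9) / 10124.9 = 0.88%.
i = 1.60 + 2.80 + 1.5 × (3.50 − 2.80) + 0.5 × 0.88
   = 1.60 + 2.8 + 1.05 + 0.44 = 5.89

5.89%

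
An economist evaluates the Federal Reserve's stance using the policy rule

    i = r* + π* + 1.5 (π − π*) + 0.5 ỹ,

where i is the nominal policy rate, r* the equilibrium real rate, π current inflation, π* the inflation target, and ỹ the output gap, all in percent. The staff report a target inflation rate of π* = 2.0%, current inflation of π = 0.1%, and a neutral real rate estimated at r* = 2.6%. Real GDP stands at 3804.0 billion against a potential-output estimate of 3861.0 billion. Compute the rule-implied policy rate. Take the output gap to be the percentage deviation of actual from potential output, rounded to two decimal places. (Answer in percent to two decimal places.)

1.01%

Output gap = 100 × (3804.0 − 3861.0) / 3861.0 = -1.48%.
i = 2.60 + 2.00 + 1.5 × (0.10 − 2.00) + 0.5 × (-1.48)
   = 2.60 + 2 − 2.85 − 0.74 = 1.01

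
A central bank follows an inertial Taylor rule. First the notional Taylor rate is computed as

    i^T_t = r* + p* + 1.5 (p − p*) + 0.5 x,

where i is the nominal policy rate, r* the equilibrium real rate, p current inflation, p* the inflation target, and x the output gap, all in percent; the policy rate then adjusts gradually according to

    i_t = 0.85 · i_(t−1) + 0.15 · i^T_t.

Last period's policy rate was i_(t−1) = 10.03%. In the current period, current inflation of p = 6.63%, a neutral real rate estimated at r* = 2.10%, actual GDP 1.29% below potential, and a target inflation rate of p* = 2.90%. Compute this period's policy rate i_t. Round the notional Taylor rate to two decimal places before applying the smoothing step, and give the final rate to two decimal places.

10.02%

Output 1.29% below potential → x = -1.29.
i^T_t = 2.10 + 2.90 + 1.5 × (6.63 − 2.90) + 0.5 × (-1.29)
   = 2.10 + 2.9 + 5.595 − 0.645 = 9.95
i_t = 0.85 × 10.03 + 0.15 × 9.95 = 8.5255 + 1.4925 = 10.02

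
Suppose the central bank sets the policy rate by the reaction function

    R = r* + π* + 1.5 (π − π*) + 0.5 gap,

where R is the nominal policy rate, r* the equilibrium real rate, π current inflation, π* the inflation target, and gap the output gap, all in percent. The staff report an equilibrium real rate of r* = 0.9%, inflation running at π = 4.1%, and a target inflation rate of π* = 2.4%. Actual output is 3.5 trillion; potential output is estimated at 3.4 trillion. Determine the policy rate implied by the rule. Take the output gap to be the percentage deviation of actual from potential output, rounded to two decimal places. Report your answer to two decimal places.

Output gap = 100 × (3.5 − 3.4) / 3.4 = 2.94%.
R = 0.90 + 2.40 + 1.5 × (4.10 − 2.40) + 0.5 × 2.94
   = 0.90 + 2.4 + 2.55 + 1.47 = 7.32

7.32%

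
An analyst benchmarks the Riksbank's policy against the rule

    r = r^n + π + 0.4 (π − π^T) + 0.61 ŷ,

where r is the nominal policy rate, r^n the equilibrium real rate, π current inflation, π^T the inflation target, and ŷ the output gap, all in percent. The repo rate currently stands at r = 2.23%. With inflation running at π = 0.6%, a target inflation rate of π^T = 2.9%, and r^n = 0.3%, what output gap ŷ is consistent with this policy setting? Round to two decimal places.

0.61 ŷ = 2.23 − 0.3 − 0.6 − 0.4 × (0.6 − 2.9) = 2.25
ŷ = 2.25 / 0.61 = 3.69

3.69%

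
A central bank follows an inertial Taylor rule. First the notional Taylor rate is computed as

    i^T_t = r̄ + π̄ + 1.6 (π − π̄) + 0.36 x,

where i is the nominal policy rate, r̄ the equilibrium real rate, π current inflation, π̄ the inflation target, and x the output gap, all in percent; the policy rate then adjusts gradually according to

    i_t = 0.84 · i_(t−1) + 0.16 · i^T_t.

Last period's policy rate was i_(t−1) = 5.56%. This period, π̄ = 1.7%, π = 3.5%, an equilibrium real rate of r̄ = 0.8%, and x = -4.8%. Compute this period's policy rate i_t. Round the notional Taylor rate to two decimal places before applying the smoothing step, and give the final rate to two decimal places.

i^T_t = 0.8 + 1.7 + 1.6 × (3.5 − 1.7) + 0.36 × (-4.8)
   = 0.8 + 1.7 + 2.88 − 1.728 = 3.65
i_t = 0.84 × 5.56 + 0.16 × 3.65 = 4.6704 + 0.584 = 5.25

5.25%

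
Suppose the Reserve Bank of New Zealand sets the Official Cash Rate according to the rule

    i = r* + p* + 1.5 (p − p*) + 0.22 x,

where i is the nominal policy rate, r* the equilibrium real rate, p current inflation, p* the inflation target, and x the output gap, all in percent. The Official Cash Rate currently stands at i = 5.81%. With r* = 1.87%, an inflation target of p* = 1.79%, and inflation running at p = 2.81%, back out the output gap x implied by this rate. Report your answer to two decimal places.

0.22 x = 5.81 − 1.87 − 1.79 − 1.5 × (2.81 − 1.79) = 0.62
x = 0.62 / 0.22 = 2.82

2.82%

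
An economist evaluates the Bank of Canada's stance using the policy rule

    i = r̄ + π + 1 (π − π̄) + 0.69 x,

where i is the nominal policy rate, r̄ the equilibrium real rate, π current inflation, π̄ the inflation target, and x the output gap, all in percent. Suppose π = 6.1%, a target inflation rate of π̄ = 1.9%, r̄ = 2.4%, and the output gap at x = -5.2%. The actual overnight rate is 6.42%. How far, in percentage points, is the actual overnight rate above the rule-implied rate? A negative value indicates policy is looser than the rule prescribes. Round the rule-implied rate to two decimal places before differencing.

-2.69 pp

i = 2.4 + 6.1 + 1 × (6.1 − 1.9) + 0.69 × (-5.2)
   = 2.4 + 6.1 + 4.2 − 3.588 = 9.11
Deviation = 6.42 − 9.11 = -2.69 pp.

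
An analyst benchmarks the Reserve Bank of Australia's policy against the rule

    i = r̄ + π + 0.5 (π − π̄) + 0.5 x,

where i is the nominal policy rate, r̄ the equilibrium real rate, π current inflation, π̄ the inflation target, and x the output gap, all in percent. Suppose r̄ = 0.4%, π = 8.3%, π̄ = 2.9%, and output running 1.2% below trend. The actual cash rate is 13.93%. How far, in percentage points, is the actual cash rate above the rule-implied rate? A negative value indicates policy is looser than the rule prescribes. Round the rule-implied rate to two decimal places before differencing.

3.13 pp

Output 1.2% below potential → x = -1.2.
i = 0.4 + 8.3 + 0.5 × (8.3 − 2.9) + 0.5 × (-1.2)
   = 0.4 + 8.3 + 2.7 − 0.6 = 10.80
Deviation = 13.93 − 10.80 = 3.13 pp.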